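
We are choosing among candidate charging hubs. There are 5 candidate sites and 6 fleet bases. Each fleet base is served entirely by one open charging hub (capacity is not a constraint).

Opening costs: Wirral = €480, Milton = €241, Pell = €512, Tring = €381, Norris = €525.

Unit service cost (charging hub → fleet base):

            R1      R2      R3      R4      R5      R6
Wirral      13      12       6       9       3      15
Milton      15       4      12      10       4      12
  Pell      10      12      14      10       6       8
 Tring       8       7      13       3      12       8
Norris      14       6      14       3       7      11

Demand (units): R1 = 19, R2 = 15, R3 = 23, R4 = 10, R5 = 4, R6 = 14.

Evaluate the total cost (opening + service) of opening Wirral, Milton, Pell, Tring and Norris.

Total cost: 2643

Each fleet base is assigned to its cheapest site among the open ones.
{Wirral, Milton, Pell, Tring, Norris}: R1→Tring 8·19=152, R2→Milton 4·15=60, R3→Wirral 6·23=138, R4→Tring 3·10=30, R5→Wirral 3·4=12, R6→Pell 8·14=112. Service 504; fixed 2139; total 2643.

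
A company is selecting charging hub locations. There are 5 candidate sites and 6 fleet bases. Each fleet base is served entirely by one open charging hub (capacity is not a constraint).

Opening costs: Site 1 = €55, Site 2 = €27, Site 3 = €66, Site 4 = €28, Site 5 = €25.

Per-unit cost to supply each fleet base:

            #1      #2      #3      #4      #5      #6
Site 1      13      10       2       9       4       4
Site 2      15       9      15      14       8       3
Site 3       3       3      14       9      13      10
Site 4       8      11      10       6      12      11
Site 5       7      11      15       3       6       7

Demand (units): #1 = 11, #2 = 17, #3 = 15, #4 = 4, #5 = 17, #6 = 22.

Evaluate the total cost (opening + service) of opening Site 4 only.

Total cost: 923

Each fleet base is assigned to its cheapest site among the open ones.
{Site 4}: #1→Site 4 8·11=88, #2→Site 4 11·17=187, #3→Site 4 10·15=150, #4→Site 4 6·4=24, #5→Site 4 12·17=204, #6→Site 4 11·22=242. Service 895; fixed 28; total 923.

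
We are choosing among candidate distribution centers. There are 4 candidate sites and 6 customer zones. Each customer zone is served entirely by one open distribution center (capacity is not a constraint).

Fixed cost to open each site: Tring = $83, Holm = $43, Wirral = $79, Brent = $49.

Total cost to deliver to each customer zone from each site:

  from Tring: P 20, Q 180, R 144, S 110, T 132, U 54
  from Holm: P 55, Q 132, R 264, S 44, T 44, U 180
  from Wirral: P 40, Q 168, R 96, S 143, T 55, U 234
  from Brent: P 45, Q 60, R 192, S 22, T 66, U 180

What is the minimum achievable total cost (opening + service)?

Minimum total cost: 498

For any fixed open set, each customer zone goes to its cheapest open site; total = fixed + service.
{Tring, Brent}: P→Tring 20, Q→Brent 60, R→Tring 144, S→Brent 22, T→Brent 66, U→Tring 54. Service 366; fixed 132; total 498.
{Tring, Wirral, Brent}: P→Tring 20, Q→Brent 60, R→Wirral 96, S→Brent 22, T→Wirral 55, U→Tring 54. Service 307; fixed 211; total 518.
{Tring, Holm, Brent}: P→Tring 20, Q→Brent 60, R→Tring 144, S→Brent 22, T→Holm 44, U→Tring 54. Service 344; fixed 175; total 519.
{Tring, Holm, Wirral, Brent}: service 296 + fixed 254 = 550
No other subset beats 498.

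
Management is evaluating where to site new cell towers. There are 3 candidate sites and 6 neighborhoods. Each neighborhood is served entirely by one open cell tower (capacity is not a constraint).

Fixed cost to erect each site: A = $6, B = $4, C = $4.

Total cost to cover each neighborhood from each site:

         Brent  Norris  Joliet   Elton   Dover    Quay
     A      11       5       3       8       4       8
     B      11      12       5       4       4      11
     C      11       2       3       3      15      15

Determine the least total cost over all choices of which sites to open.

For any fixed open set, each neighborhood goes to its cheapest open site; total = fixed + service.
{A, C}: Brent→A 11, Norris→C 2, Joliet→A 3, Elton→C 3, Dover→A 4, Quay→A 8. Service 31; fixed 10; total 41.
{B, C}: service 34 + fixed 8 = 42
{A}: service 39 + fixed 6 = 45
{A, B, C}: service 31 + fixed 14 = 45
No other subset beats 41.

Minimum total cost: 41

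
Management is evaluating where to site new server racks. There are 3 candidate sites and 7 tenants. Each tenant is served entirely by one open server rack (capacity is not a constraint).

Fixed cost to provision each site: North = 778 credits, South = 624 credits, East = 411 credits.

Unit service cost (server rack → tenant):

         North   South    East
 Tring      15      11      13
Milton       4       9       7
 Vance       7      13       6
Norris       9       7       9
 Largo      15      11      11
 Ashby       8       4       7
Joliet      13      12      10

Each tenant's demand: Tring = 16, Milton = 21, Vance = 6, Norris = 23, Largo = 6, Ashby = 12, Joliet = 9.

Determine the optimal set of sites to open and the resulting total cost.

Open East only; minimum total cost 1249.

For any fixed open set, each tenant goes to its cheapest open site; total = fixed + service.
{East}: Tring→East 13·16=208, Milton→East 7·21=147, Vance→East 6·6=36, Norris→East 9·23=207, Largo→East 11·6=66, Ashby→East 7·12=84, Joliet→East 10·9=90. Service 838; fixed 411; total 1249.
{South}: Tring→South 11·16=176, Milton→South 9·21=189, Vance→South 13·6=78, Norris→South 7·23=161, Largo→South 11·6=66, Ashby→South 4·12=48, Joliet→South 12·9=108. Service 826; fixed 624; total 1450.
{North}: service 876 + fixed 778 = 1654
{North, South, East}: service 661 + fixed 1813 = 2474
(All 7 nonempty subsets were checked; East only is lowest.)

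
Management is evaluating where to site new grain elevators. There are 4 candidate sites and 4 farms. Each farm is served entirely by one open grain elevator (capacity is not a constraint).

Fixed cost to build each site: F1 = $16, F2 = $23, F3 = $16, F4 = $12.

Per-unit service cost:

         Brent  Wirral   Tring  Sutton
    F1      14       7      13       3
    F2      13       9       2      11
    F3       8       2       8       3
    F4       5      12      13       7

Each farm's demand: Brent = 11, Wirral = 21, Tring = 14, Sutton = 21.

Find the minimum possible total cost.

For any fixed open set, each farm goes to its cheapest open site; total = fixed + service.
{F2, F3, F4}: Brent→F4 5·11=55, Wirral→F3 2·21=42, Tring→F2 2·14=28, Sutton→F3 3·21=63. Service 188; fixed 51; total 239.
{F1, F2, F3, F4}: Brent→F4 5·11=55, Wirral→F3 2·21=42, Tring→F2 2·14=28, Sutton→F1 3·21=63. Service 188; fixed 67; total 255.
{F2, F3}: Brent→F3 8·11=88, Wirral→F3 2·21=42, Tring→F2 2·14=28, Sutton→F3 3·21=63. Service 221; fixed 39; total 260.
{F4}: Brent→F4 5·11=55, Wirral→F4 12·21=252, Tring→F4 13·14=182, Sutton→F4 7·21=147. Service 636; fixed 12; total 648.
(All 15 nonempty subsets were checked; F2, F3 and F4 is lowest.)

Minimum total cost: 239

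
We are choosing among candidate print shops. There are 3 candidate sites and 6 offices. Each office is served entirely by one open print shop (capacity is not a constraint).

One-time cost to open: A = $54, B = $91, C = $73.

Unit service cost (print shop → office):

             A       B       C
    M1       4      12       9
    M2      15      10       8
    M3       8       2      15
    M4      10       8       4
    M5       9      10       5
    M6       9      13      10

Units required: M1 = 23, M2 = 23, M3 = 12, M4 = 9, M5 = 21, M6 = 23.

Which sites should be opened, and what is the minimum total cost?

For any fixed open set, each office goes to its cheapest open site; total = fixed + service.
{A, C}: M1→A 4·23=92, M2→C 8·23=184, M3→A 8·12=96, M4→C 4·9=36, M5→C 5·21=105, M6→A 9·23=207. Service 720; fixed 127; total 847.
{A, B, C}: service 648 + fixed 218 = 866
{B, C}: service 786 + fixed 164 = 950
{A}: service 1019 + fixed 54 = 1073
(All 7 nonempty subsets were checked; A and C is lowest.)

Open A and C; minimum total cost 847.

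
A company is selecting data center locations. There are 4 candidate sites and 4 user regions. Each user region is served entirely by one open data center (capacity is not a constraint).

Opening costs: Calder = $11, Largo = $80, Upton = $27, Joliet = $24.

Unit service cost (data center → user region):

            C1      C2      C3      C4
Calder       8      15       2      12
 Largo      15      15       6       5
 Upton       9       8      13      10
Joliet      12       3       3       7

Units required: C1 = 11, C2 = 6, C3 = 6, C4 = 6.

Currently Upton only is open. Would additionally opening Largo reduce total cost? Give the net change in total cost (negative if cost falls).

Current service cost with {Upton}: 285.
Adding Largo: each user region re-picks its cheapest; new service cost 213, saving 72.
Extra fixed cost: 80. Net change = 80 − 72 = 8.
(Totals: 312 → 320.)

No — net change +8 (cost rises by 8).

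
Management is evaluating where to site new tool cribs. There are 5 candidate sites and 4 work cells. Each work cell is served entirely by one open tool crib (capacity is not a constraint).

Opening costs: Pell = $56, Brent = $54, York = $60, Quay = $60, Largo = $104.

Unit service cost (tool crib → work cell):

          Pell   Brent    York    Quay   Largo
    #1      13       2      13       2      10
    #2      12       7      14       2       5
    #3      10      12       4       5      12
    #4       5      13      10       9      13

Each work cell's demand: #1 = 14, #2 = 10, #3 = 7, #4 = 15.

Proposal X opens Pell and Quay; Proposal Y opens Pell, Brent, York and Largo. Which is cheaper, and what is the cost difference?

Proposal X is cheaper by 181.

Proposal X: {Pell, Quay}: #1→Quay 2·14=28, #2→Quay 2·10=20, #3→Quay 5·7=35, #4→Pell 5·15=75. Service 158; fixed 116; total 274.
Proposal Y: {Pell, Brent, York, Largo}: #1→Brent 2·14=28, #2→Largo 5·10=50, #3→York 4·7=28, #4→Pell 5·15=75. Service 181; fixed 274; total 455.
Difference: |274 − 455| = 181.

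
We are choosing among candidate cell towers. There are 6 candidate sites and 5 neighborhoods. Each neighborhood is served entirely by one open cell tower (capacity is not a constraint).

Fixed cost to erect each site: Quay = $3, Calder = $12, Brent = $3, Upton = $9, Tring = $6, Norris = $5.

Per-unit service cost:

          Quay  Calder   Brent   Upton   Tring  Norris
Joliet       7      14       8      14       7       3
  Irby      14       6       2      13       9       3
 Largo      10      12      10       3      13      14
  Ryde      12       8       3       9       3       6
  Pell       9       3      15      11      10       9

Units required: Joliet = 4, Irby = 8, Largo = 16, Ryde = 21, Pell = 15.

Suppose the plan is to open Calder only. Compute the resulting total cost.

Total cost: 521

Each neighborhood is assigned to its cheapest site among the open ones.
{Calder}: Joliet→Calder 14·4=56, Irby→Calder 6·8=48, Largo→Calder 12·16=192, Ryde→Calder 8·21=168, Pell→Calder 3·15=45. Service 509; fixed 12; total 521.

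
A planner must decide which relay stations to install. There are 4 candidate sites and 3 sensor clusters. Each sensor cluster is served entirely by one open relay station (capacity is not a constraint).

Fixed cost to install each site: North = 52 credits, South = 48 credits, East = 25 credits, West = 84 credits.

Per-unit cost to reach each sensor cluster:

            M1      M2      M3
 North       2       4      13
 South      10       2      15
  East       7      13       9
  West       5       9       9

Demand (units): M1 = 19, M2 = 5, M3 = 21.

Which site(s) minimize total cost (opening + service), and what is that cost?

Open North and East; minimum total cost 324.

For any fixed open set, each sensor cluster goes to its cheapest open site; total = fixed + service.
{North, East}: M1→North 2·19=38, M2→North 4·5=20, M3→East 9·21=189. Service 247; fixed 77; total 324.
{North, South, East}: M1→North 2·19=38, M2→South 2·5=10, M3→East 9·21=189. Service 237; fixed 125; total 362.
{North}: service 331 + fixed 52 = 383
{North, South, East, West}: M1→North 2·19=38, M2→South 2·5=10, M3→East 9·21=189. Service 237; fixed 209; total 446.
(All 15 nonempty subsets were checked; North and East is lowest.)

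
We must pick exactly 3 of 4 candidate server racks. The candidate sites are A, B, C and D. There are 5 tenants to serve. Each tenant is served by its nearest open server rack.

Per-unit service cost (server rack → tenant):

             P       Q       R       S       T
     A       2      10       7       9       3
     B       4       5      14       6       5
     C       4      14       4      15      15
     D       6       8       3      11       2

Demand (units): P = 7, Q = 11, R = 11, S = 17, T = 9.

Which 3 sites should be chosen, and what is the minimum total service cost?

Choose A, B and D; total service cost 222.

With exactly 3 open, each tenant uses its cheapest among the chosen.
{A, B, D}: P→A 2·7=14, Q→B 5·11=55, R→D 3·11=33, S→B 6·17=102, T→D 2·9=18. Service cost 222.
{B, C, D}: service cost 236
{A, B, C}: service cost 242
Among all 4 size-3 choices, {A, B, D} is lowest.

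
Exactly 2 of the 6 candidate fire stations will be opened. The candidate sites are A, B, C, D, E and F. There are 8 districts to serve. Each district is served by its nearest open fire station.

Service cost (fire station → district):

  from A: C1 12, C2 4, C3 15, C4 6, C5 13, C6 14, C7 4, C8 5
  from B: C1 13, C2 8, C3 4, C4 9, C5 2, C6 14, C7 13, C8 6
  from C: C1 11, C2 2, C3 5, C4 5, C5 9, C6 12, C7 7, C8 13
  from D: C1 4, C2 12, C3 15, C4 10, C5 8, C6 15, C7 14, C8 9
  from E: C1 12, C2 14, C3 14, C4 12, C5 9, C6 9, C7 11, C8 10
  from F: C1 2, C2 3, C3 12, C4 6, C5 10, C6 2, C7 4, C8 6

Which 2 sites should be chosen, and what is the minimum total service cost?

Choose B and F; total service cost 29.

With exactly 2 open, each district uses its cheapest among the chosen.
{B, F}: C1→F 2, C2→F 3, C3→B 4, C4→F 6, C5→B 2, C6→F 2, C7→F 4, C8→B 6. Service cost 29.
{C, F}: service cost 35
{D, F}: service cost 43
Among all 15 size-2 choices, {B, F} is lowest.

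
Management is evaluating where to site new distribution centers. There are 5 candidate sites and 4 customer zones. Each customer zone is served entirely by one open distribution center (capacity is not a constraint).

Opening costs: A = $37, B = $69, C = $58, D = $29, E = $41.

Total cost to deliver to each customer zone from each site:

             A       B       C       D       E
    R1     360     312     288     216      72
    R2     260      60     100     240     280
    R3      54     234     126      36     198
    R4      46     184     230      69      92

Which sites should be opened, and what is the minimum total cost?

For any fixed open set, each customer zone goes to its cheapest open site; total = fixed + service.
{B, D, E}: R1→E 72, R2→B 60, R3→D 36, R4→D 69. Service 237; fixed 139; total 376.
{A, B, E}: R1→E 72, R2→B 60, R3→A 54, R4→A 46. Service 232; fixed 147; total 379.
{A, B, D, E}: service 214 + fixed 176 = 390
{A, B, C, D, E}: service 214 + fixed 234 = 448
No other subset beats 376.

Open B, D and E; minimum total cost 376.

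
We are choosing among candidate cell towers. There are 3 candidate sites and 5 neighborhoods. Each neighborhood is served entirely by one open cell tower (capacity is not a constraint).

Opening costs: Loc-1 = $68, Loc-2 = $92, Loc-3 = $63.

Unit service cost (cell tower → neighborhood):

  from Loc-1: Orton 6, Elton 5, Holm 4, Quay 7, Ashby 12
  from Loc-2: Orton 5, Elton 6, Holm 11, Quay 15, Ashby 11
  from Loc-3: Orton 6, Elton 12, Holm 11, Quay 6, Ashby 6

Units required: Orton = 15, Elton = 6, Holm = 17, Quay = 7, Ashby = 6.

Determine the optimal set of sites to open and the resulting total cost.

For any fixed open set, each neighborhood goes to its cheapest open site; total = fixed + service.
{Loc-1}: Orton→Loc-1 6·15=90, Elton→Loc-1 5·6=30, Holm→Loc-1 4·17=68, Quay→Loc-1 7·7=49, Ashby→Loc-1 12·6=72. Service 309; fixed 68; total 377.
{Loc-1, Loc-3}: service 266 + fixed 131 = 397
{Loc-1, Loc-2}: service 288 + fixed 160 = 448
{Loc-1, Loc-2, Loc-3}: Orton→Loc-2 5·15=75, Elton→Loc-1 5·6=30, Holm→Loc-1 4·17=68, Quay→Loc-3 6·7=42, Ashby→Loc-3 6·6=36. Service 251; fixed 223; total 474.
No other subset beats 377.

Open Loc-1 only; minimum total cost 377.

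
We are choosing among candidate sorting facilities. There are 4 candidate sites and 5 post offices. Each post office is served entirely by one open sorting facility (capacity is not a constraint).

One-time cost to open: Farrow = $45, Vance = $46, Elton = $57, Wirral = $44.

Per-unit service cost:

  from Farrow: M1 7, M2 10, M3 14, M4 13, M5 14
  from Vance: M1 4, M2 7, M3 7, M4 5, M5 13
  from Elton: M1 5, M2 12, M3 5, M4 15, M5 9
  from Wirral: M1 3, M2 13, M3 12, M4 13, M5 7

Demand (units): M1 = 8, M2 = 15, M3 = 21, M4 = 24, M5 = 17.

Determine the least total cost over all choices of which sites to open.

Minimum total cost: 605

For any fixed open set, each post office goes to its cheapest open site; total = fixed + service.
{Vance, Wirral}: M1→Wirral 3·8=24, M2→Vance 7·15=105, M3→Vance 7·21=147, M4→Vance 5·24=120, M5→Wirral 7·17=119. Service 515; fixed 90; total 605.
{Vance, Elton}: M1→Vance 4·8=32, M2→Vance 7·15=105, M3→Elton 5·21=105, M4→Vance 5·24=120, M5→Elton 9·17=153. Service 515; fixed 103; total 618.
{Vance, Elton, Wirral}: M1→Wirral 3·8=24, M2→Vance 7·15=105, M3→Elton 5·21=105, M4→Vance 5·24=120, M5→Wirral 7·17=119. Service 473; fixed 147; total 620.
{Farrow, Vance, Elton, Wirral}: service 473 + fixed 192 = 665
No other subset beats 605.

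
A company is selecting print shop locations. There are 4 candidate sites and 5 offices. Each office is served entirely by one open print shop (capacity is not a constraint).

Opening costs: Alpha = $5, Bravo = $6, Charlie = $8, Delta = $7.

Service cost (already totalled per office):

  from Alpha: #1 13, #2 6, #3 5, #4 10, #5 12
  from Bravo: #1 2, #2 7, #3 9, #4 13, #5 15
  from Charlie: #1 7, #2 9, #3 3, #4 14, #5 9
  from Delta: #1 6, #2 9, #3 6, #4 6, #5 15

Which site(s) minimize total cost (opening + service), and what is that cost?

Open Alpha and Bravo; minimum total cost 46.

For any fixed open set, each office goes to its cheapest open site; total = fixed + service.
{Alpha, Bravo}: #1→Bravo 2, #2→Alpha 6, #3→Alpha 5, #4→Alpha 10, #5→Alpha 12. Service 35; fixed 11; total 46.
{Alpha, Delta}: #1→Delta 6, #2→Alpha 6, #3→Alpha 5, #4→Delta 6, #5→Alpha 12. Service 35; fixed 12; total 47.
{Alpha, Charlie}: service 35 + fixed 13 = 48
{Alpha, Bravo, Charlie, Delta}: service 26 + fixed 26 = 52
No other subset beats 46.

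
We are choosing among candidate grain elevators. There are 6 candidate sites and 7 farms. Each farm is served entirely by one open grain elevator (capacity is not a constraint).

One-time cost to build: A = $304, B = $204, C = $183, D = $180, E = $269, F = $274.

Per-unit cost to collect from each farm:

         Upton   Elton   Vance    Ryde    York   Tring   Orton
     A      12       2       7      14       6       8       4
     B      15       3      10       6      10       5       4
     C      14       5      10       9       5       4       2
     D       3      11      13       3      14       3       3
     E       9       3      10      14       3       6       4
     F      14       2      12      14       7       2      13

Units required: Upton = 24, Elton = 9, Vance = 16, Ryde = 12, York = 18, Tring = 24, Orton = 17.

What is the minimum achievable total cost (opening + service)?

Minimum total cost: 872

For any fixed open set, each farm goes to its cheapest open site; total = fixed + service.
{C, D}: Upton→D 3·24=72, Elton→C 5·9=45, Vance→C 10·16=160, Ryde→D 3·12=36, York→C 5·18=90, Tring→D 3·24=72, Orton→C 2·17=34. Service 509; fixed 363; total 872.
{D, E}: Upton→D 3·24=72, Elton→E 3·9=27, Vance→E 10·16=160, Ryde→D 3·12=36, York→E 3·18=54, Tring→D 3·24=72, Orton→D 3·17=51. Service 472; fixed 449; total 921.
{A, D}: service 469 + fixed 484 = 953
{A, B, C, D, E, F}: Upton→D 3·24=72, Elton→A 2·9=18, Vance→A 7·16=112, Ryde→D 3·12=36, York→E 3·18=54, Tring→F 2·24=48, Orton→C 2·17=34. Service 374; fixed 1414; total 1788.
No other subset beats 872.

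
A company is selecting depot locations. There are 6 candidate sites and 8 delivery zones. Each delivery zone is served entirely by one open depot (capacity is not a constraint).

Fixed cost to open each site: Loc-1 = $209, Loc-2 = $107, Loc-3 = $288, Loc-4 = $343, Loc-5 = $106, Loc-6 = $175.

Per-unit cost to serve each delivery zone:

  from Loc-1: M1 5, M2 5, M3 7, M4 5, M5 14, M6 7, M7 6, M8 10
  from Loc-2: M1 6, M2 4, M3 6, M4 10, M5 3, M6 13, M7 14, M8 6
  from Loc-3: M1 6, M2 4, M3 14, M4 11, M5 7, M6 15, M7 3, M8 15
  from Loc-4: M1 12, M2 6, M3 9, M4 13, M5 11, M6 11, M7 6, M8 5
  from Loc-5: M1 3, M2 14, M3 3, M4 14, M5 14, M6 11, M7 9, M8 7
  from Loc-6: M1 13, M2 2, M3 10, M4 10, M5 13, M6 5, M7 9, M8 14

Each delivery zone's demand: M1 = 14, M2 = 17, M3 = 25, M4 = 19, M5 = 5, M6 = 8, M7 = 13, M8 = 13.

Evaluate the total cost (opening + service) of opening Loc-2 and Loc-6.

Each delivery zone is assigned to its cheapest site among the open ones.
{Loc-2, Loc-6}: M1→Loc-2 6·14=84, M2→Loc-6 2·17=34, M3→Loc-2 6·25=150, M4→Loc-2 10·19=190, M5→Loc-2 3·5=15, M6→Loc-6 5·8=40, M7→Loc-6 9·13=117, M8→Loc-2 6·13=78. Service 708; fixed 282; total 990.

Total cost: 990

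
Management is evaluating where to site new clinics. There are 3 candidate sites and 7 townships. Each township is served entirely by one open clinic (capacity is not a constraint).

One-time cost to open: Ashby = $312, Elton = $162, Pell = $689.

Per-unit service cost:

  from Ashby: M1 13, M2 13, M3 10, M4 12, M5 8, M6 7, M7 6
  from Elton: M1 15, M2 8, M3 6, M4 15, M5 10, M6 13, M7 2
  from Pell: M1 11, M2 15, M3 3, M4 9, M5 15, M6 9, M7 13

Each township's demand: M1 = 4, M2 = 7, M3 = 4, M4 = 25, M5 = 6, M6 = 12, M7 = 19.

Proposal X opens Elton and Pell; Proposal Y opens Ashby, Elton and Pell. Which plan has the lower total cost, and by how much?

Proposal X: {Elton, Pell}: M1→Pell 11·4=44, M2→Elton 8·7=56, M3→Pell 3·4=12, M4→Pell 9·25=225, M5→Elton 10·6=60, M6→Pell 9·12=108, M7→Elton 2·19=38. Service 543; fixed 851; total 1394.
Proposal Y: {Ashby, Elton, Pell}: M1→Pell 11·4=44, M2→Elton 8·7=56, M3→Pell 3·4=12, M4→Pell 9·25=225, M5→Ashby 8·6=48, M6→Ashby 7·12=84, M7→Elton 2·19=38. Service 507; fixed 1163; total 1670.
Difference: |1394 − 1670| = 276.

Proposal X is cheaper by 276.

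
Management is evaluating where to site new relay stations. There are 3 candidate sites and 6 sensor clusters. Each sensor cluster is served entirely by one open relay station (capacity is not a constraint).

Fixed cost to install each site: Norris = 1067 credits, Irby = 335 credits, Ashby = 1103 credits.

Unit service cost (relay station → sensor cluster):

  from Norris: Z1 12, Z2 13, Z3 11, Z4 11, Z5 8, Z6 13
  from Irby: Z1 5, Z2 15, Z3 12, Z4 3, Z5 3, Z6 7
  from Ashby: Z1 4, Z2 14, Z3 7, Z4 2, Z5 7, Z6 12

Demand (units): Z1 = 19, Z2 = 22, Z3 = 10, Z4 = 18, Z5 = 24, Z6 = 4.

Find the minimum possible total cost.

For any fixed open set, each sensor cluster goes to its cheapest open site; total = fixed + service.
{Irby}: Z1→Irby 5·19=95, Z2→Irby 15·22=330, Z3→Irby 12·10=120, Z4→Irby 3·18=54, Z5→Irby 3·24=72, Z6→Irby 7·4=28. Service 699; fixed 335; total 1034.
{Ashby}: service 706 + fixed 1103 = 1809
{Irby, Ashby}: service 590 + fixed 1438 = 2028
{Norris, Irby, Ashby}: service 568 + fixed 2505 = 3073
No other subset beats 1034.

Minimum total cost: 1034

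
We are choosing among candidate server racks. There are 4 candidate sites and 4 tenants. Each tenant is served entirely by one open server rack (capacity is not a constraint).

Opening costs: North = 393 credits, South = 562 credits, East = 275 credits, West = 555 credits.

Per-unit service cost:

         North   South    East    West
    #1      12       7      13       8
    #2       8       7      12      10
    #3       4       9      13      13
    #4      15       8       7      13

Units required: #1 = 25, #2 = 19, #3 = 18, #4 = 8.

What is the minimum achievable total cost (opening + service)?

Minimum total cost: 1037

For any fixed open set, each tenant goes to its cheapest open site; total = fixed + service.
{North}: #1→North 12·25=300, #2→North 8·19=152, #3→North 4·18=72, #4→North 15·8=120. Service 644; fixed 393; total 1037.
{South}: #1→South 7·25=175, #2→South 7·19=133, #3→South 9·18=162, #4→South 8·8=64. Service 534; fixed 562; total 1096.
{East}: service 843 + fixed 275 = 1118
{North, South, East, West}: #1→South 7·25=175, #2→South 7·19=133, #3→North 4·18=72, #4→East 7·8=56. Service 436; fixed 1785; total 2221.
(All 15 nonempty subsets were checked; North only is lowest.)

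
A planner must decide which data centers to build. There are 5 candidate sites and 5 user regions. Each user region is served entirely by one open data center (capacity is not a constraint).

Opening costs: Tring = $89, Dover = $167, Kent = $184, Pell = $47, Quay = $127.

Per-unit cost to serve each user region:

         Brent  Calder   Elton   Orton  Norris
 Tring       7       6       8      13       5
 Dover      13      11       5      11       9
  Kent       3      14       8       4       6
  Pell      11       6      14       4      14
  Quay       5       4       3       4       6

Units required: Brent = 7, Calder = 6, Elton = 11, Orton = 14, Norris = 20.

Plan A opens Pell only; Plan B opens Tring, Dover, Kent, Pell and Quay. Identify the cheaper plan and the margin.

Plan A: {Pell}: Brent→Pell 11·7=77, Calder→Pell 6·6=36, Elton→Pell 14·11=154, Orton→Pell 4·14=56, Norris→Pell 14·20=280. Service 603; fixed 47; total 650.
Plan B: {Tring, Dover, Kent, Pell, Quay}: Brent→Kent 3·7=21, Calder→Quay 4·6=24, Elton→Quay 3·11=33, Orton→Kent 4·14=56, Norris→Tring 5·20=100. Service 234; fixed 614; total 848.
Difference: |650 − 848| = 198.

Plan A is cheaper by 198.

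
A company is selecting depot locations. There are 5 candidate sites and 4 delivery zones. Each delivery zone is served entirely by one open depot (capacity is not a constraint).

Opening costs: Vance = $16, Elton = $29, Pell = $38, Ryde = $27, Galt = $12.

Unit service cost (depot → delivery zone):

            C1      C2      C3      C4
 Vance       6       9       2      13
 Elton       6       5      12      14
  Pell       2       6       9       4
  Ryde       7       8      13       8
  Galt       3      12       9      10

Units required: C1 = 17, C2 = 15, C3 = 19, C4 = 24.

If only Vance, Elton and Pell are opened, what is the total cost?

Total cost: 326

Each delivery zone is assigned to its cheapest site among the open ones.
{Vance, Elton, Pell}: C1→Pell 2·17=34, C2→Elton 5·15=75, C3→Vance 2·19=38, C4→Pell 4·24=96. Service 243; fixed 83; total 326.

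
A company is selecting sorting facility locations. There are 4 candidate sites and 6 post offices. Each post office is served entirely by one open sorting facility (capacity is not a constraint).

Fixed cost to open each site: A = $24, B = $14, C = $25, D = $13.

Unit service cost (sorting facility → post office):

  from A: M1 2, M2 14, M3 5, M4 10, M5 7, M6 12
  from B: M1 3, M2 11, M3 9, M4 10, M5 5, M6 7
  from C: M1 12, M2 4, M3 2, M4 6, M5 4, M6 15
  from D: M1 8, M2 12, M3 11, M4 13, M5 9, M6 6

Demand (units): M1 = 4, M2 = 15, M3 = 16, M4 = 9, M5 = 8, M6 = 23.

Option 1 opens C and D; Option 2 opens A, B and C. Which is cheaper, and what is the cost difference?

Option 1: {C, D}: M1→D 8·4=32, M2→C 4·15=60, M3→C 2·16=32, M4→C 6·9=54, M5→C 4·8=32, M6→D 6·23=138. Service 348; fixed 38; total 386.
Option 2: {A, B, C}: M1→A 2·4=8, M2→C 4·15=60, M3→C 2·16=32, M4→C 6·9=54, M5→C 4·8=32, M6→B 7·23=161. Service 347; fixed 63; total 410.
Difference: |386 − 410| = 24.

Option 1 is cheaper by 24.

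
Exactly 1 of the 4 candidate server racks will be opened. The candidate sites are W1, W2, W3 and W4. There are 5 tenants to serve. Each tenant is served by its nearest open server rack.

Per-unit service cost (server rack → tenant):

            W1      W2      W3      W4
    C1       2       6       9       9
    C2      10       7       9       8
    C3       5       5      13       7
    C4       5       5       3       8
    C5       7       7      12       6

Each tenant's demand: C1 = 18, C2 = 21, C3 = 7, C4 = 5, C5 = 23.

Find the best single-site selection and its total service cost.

With exactly 1 open, each tenant uses its cheapest among the chosen.
{W1}: C1→W1 2·18=36, C2→W1 10·21=210, C3→W1 5·7=35, C4→W1 5·5=25, C5→W1 7·23=161. Service cost 467.
{W2}: service cost 476
{W4}: service cost 557
Among all 4 size-1 choices, {W1} is lowest.

Choose W1 only; total service cost 467.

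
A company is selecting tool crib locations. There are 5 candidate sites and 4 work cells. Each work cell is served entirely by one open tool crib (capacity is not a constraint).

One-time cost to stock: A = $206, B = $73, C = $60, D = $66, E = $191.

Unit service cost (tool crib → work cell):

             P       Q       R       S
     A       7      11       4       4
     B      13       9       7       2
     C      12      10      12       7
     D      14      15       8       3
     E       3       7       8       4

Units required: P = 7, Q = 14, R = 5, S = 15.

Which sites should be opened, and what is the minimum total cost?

Open B only; minimum total cost 355.

For any fixed open set, each work cell goes to its cheapest open site; total = fixed + service.
{B}: P→B 13·7=91, Q→B 9·14=126, R→B 7·5=35, S→B 2·15=30. Service 282; fixed 73; total 355.
{B, C}: P→C 12·7=84, Q→B 9·14=126, R→B 7·5=35, S→B 2·15=30. Service 275; fixed 133; total 408.
{E}: service 219 + fixed 191 = 410
{A, B, C, D, E}: P→E 3·7=21, Q→E 7·14=98, R→A 4·5=20, S→B 2·15=30. Service 169; fixed 596; total 765.
No other subset beats 355.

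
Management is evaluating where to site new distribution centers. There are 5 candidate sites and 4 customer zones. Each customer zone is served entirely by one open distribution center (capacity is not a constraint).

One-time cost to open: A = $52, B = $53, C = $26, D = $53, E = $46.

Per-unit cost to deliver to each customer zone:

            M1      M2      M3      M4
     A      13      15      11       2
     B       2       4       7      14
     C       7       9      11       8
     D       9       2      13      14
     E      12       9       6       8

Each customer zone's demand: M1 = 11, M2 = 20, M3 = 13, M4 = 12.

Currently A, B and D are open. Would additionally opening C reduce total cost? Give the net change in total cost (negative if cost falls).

No — net change +26 (cost rises by 26).

Current service cost with {A, B, D}: 177.
Adding C: each customer zone re-picks its cheapest; new service cost 177, saving 0.
Extra fixed cost: 26. Net change = 26 − 0 = 26.
(Totals: 335 → 361.)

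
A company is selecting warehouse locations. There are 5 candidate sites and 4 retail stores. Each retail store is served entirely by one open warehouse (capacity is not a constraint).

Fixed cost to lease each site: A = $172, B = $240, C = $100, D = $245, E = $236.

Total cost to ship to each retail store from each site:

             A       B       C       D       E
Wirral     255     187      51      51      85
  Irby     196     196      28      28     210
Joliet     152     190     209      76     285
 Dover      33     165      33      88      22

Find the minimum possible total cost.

For any fixed open set, each retail store goes to its cheapest open site; total = fixed + service.
{C}: Wirral→C 51, Irby→C 28, Joliet→C 209, Dover→C 33. Service 321; fixed 100; total 421.
{D}: Wirral→D 51, Irby→D 28, Joliet→D 76, Dover→D 88. Service 243; fixed 245; total 488.
{C, D}: service 188 + fixed 345 = 533
{A, B, C, D, E}: service 177 + fixed 993 = 1170
No other subset beats 421.

Minimum total cost: 421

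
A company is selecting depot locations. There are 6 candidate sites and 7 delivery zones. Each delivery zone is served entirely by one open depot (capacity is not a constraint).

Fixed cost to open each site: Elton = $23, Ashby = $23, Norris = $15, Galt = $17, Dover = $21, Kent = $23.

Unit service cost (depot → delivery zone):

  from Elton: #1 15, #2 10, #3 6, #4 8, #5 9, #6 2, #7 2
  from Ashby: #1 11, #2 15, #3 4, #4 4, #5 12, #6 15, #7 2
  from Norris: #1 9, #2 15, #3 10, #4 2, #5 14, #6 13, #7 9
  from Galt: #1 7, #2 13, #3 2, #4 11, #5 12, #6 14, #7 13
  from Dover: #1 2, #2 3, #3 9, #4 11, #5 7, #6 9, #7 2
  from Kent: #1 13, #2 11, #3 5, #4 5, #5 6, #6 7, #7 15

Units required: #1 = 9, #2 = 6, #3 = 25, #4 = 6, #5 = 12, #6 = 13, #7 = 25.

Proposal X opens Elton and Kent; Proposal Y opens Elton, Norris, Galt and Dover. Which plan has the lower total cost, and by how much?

Proposal Y is cheaper by 192.

Proposal X: {Elton, Kent}: #1→Kent 13·9=117, #2→Elton 10·6=60, #3→Kent 5·25=125, #4→Kent 5·6=30, #5→Kent 6·12=72, #6→Elton 2·13=26, #7→Elton 2·25=50. Service 480; fixed 46; total 526.
Proposal Y: {Elton, Norris, Galt, Dover}: #1→Dover 2·9=18, #2→Dover 3·6=18, #3→Galt 2·25=50, #4→Norris 2·6=12, #5→Dover 7·12=84, #6→Elton 2·13=26, #7→Elton 2·25=50. Service 258; fixed 76; total 334.
Difference: |526 − 334| = 192.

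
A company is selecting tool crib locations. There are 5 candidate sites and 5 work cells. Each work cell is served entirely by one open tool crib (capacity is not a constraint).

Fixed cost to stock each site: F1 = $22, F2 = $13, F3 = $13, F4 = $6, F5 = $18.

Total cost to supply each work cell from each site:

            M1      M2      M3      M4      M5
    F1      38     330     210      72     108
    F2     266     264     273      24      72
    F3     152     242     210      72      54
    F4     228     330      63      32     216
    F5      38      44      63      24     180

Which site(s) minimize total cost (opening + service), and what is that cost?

For any fixed open set, each work cell goes to its cheapest open site; total = fixed + service.
{F3, F5}: M1→F5 38, M2→F5 44, M3→F5 63, M4→F5 24, M5→F3 54. Service 223; fixed 31; total 254.
{F3, F4, F5}: service 223 + fixed 37 = 260
{F2, F3, F5}: service 223 + fixed 44 = 267
{F1, F2, F3, F4, F5}: service 223 + fixed 72 = 295
No other subset beats 254.

Open F3 and F5; minimum total cost 254.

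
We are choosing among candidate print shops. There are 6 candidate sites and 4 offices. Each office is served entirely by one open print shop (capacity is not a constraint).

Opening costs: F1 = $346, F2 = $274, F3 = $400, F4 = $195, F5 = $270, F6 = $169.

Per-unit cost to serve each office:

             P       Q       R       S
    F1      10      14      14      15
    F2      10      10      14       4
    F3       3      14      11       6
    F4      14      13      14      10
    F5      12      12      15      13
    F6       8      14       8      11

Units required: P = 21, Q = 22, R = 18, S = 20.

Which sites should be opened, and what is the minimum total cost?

Open F6 only; minimum total cost 1009.

For any fixed open set, each office goes to its cheapest open site; total = fixed + service.
{F6}: P→F6 8·21=168, Q→F6 14·22=308, R→F6 8·18=144, S→F6 11·20=220. Service 840; fixed 169; total 1009.
{F2}: service 762 + fixed 274 = 1036
{F2, F6}: service 612 + fixed 443 = 1055
{F1, F2, F3, F4, F5, F6}: service 507 + fixed 1654 = 2161
No other subset beats 1009.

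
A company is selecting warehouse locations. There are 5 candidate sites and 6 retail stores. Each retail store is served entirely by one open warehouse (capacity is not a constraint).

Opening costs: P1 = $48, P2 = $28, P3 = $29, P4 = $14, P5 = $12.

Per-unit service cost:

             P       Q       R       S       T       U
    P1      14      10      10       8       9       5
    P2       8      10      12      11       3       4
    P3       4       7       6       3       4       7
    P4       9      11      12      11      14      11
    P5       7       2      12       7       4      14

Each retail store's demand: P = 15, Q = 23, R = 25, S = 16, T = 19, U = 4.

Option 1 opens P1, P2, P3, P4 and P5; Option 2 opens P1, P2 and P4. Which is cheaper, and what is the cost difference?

Option 1: {P1, P2, P3, P4, P5}: P→P3 4·15=60, Q→P5 2·23=46, R→P3 6·25=150, S→P3 3·16=48, T→P2 3·19=57, U→P2 4·4=16. Service 377; fixed 131; total 508.
Option 2: {P1, P2, P4}: P→P2 8·15=120, Q→P1 10·23=230, R→P1 10·25=250, S→P1 8·16=128, T→P2 3·19=57, U→P2 4·4=16. Service 801; fixed 90; total 891.
Difference: |508 − 891| = 383.

Option 1 is cheaper by 383.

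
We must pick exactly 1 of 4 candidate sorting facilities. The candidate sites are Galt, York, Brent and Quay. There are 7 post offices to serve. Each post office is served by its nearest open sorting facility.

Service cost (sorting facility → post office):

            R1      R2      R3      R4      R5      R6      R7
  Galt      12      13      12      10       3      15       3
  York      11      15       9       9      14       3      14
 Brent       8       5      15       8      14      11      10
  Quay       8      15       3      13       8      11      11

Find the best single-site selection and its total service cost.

With exactly 1 open, each post office uses its cheapest among the chosen.
{Galt}: R1→Galt 12, R2→Galt 13, R3→Galt 12, R4→Galt 10, R5→Galt 3, R6→Galt 15, R7→Galt 3. Service cost 68.
{Quay}: service cost 69
{Brent}: service cost 71
Among all 4 size-1 choices, {Galt} is lowest.

Choose Galt only; total service cost 68.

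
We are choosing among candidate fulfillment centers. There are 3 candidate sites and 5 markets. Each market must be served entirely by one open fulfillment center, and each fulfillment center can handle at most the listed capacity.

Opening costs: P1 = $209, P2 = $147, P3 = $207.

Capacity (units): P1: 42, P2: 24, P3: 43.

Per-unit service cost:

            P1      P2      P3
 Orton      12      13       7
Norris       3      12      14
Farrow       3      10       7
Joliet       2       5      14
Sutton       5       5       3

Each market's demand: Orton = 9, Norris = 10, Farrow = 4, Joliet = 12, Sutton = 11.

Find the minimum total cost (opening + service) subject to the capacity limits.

Minimum total cost: 578

Open {P1, P3}: Orton→P3 7·9=63, Norris→P1 3·10=30, Farrow→P1 3·4=12, Joliet→P1 2·12=24, Sutton→P3 3·11=33.
Loads: P1 carries 26/42, P3 carries 20/43. Service 162; fixed 416; total 578.
Next best feasible plan costs 585.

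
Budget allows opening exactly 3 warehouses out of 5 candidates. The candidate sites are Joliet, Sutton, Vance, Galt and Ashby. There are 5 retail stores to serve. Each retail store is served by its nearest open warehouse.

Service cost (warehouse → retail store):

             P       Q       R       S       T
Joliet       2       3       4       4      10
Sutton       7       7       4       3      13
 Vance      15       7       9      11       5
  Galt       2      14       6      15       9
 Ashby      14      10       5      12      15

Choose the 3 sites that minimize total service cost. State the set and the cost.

Choose Joliet, Sutton and Vance; total service cost 17.

With exactly 3 open, each retail store uses its cheapest among the chosen.
{Joliet, Sutton, Vance}: P→Joliet 2, Q→Joliet 3, R→Joliet 4, S→Sutton 3, T→Vance 5. Service cost 17.
{Joliet, Vance, Galt}: service cost 18
{Joliet, Vance, Ashby}: service cost 18
Among all 10 size-3 choices, {Joliet, Sutton, Vance} is lowest.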